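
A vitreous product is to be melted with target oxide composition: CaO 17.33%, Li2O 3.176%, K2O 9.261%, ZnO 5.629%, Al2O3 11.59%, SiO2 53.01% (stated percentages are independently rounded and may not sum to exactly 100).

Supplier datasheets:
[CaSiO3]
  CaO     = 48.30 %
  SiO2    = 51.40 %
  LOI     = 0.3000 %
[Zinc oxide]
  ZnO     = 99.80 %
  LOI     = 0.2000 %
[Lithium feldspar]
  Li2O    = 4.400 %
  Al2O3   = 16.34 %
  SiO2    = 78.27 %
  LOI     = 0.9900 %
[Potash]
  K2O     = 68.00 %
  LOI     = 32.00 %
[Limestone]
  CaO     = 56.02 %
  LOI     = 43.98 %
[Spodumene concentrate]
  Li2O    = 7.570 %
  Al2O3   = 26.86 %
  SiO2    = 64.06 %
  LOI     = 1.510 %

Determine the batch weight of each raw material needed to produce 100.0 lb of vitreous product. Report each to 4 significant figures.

Batch per 100.0 lb vitreous product:
  CaSiO3: 15.65 lb
  Zinc oxide: 5.640 lb
  Lithium feldspar: 44.08 lb
  Potash: 13.62 lb
  Limestone: 17.44 lb
  Spodumene concentrate: 16.33 lb
Total batch = 112.8 lb; LOI loss = 12.77 lb; yield = 88.68%

All arithmetic runs at full float precision through the solve. In-progress results are displayed rounded off to 4 significant figures at each printed step. Every reported value is rounded only once — all derived quantities (net glass mass, the yield, totals, ignition loss, the six compositions) are rebuilt in full precision from the weighed amounts on 100.0 lb of glass as given in question or answer.
Oxide mass targets, per 100.0 lb vitreous product:
  CaO: 17.33% × 100.0 = 17.33 lb
  Li2O: 3.176% × 100.0 = 3.176 lb
  K2O: 9.261% × 100.0 = 9.261 lb
  ZnO: 5.629% × 100.0 = 5.629 lb
  Al2O3: 11.59% × 100.0 = 11.59 lb
  SiO2: 53.01% × 100.0 = 53.01 lb
Per-oxide balance check per the reported batch figures, at the basis given (target by target, the sums agree inside rounding margins):
  CaO: 15.65·0.4830 + 17.44·0.5602 = 17.33 lb (target 17.33 lb)
  Li2O: 44.08·0.04400 + 16.33·0.07570 = 3.176 lb (target 3.176 lb)
  K2O: 13.62·0.6800 = 9.262 lb (target 9.261 lb)
  ZnO: 5.640·0.9980 = 5.629 lb (target 5.629 lb)
  Al2O3: 44.08·0.1634 + 16.33·0.2686 = 11.59 lb (target 11.59 lb)
  SiO2: 15.65·0.5140 + 44.08·0.7827 + 16.33·0.6406 = 53.01 lb (target 53.01 lb)
Mass balance on the glass: batch total minus LOI = 99.99 lb (targets for the oxides total 100.0 lb; basis as stated: 100.0 lb — gaps are rounding artifacts).
Adding the batch up: Σ batch = 112.8 lb; LOI loss = Σ batch·LOI = 12.77 lb; glass ÷ batch gives a yield of 88.68%.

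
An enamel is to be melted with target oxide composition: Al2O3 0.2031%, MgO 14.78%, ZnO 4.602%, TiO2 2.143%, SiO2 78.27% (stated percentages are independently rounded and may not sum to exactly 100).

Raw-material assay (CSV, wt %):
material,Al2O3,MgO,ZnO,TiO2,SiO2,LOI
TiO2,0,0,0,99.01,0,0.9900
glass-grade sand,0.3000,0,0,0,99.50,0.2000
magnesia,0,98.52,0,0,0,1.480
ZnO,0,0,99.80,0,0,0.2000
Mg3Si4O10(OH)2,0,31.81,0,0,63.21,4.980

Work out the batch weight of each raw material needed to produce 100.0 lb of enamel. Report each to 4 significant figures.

Mid-chain values are shown (rounded to four significant figures) across the worked steps — full float precision is kept through every step. Each reported figure takes a single rounding; all derived quantities (glass mass, five oxide percentages, totals, LOI, the yield) are rebuilt at exact precision from the batch weights for 100.0 lb of glass, exactly as shown in question or answer.
Target masses of each oxide per 100.0 lb enamel:
  Al2O3: 0.2031% × 100.0 = 0.2031 lb
  MgO: 14.78% × 100.0 = 14.78 lb
  ZnO: 4.602% × 100.0 = 4.602 lb
  TiO2: 2.143% × 100.0 = 2.143 lb
  SiO2: 78.27% × 100.0 = 78.27 lb
Balance tally, oxide-wise, given the weights on record, versus the basis set out (sum by sum, the targets are met up to rounding of the answer):
  Al2O3: 67.70·0.003000 = 0.2031 lb (target 0.2031 lb)
  MgO: 9.430·0.9852 + 17.26·0.3181 = 14.78 lb (target 14.78 lb)
  ZnO: 4.611·0.9980 = 4.602 lb (target 4.602 lb)
  TiO2: 2.164·0.9901 = 2.143 lb (target 2.143 lb)
  SiO2: 67.70·0.9950 + 17.26·0.6321 = 78.27 lb (target 78.27 lb)
Auditing the glass mass value: total charge less LOI = 100.0 lb (targets for the oxides total 100.0 lb; against the stated basis, 100.0 lb — rounding explains the deltas).
Total batch = Σ batch = 101.2 lb; LOI loss = Σ batch·LOI = 1.165 lb; yield: glass divided by total = 98.85%.

Batch per 100.0 lb enamel:
  TiO2: 2.164 lb
  glass-grade sand: 67.70 lb
  magnesia: 9.430 lb
  ZnO: 4.611 lb
  Mg3Si4O10(OH)2: 17.26 lb
Total batch = 101.2 lb; LOI loss = 1.165 lb; yield = 98.85%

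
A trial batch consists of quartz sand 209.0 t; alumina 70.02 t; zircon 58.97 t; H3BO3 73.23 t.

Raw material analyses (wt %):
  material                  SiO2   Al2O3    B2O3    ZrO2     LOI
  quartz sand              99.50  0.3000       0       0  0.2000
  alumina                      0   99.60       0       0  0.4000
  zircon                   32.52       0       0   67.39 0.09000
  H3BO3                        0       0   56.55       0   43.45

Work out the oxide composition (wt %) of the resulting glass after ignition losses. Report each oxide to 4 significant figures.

Working values are displayed rounded to 4 significant digits in the printout. The working math runs at full precision all the way through — a single rounding produces each reported result — the derived quantities, including ignition loss, the totals, the four compositions, yield, net glass mass, are rebuilt using the weight values for 378.7 t of glass in exact precision, exactly as printed in problem or answer.
Per-oxide mass from batch:
  SiO2: 209.0·0.9950 + 58.97·0.3252 = 227.1 t
  Al2O3: 209.0·0.003000 + 70.02·0.9960 = 70.37 t
  B2O3: 73.23·0.5655 = 41.41 t
  ZrO2: 58.97·0.6739 = 39.74 t
LOI: 209.0·0.002000 + 70.02·0.004000 + 58.97·9.000e-04 + 73.23·0.4345 = 32.57 t
Glass mass = batch − LOI = 411.2 − 32.57 = 378.7 t (= Σ oxide masses)
wt %: oxide over glass, times 100

Glass mass = 378.7 t (batch 411.2 − LOI 32.57).
Composition: SiO2 59.98%, Al2O3 18.58%, B2O3 10.94%, ZrO2 10.50%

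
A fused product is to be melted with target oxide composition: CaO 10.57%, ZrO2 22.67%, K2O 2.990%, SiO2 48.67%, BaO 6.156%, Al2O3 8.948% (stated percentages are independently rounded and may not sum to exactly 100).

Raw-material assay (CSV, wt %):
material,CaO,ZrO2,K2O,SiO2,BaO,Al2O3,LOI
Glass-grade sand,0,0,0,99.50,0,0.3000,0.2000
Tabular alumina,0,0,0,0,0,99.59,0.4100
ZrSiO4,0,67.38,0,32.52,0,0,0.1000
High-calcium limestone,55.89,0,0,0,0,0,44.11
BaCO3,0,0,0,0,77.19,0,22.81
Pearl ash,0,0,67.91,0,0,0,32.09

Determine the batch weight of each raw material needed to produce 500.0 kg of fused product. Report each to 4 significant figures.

Values along the way are displayed rounded to 4 significant figures between the steps — full precision is maintained from start to finish — exactly one rounding is applied to every reported figure; all derived quantities are carried starting from the weights at 500.0 kg of glass at full precision (yield, net glass mass, totals, the six compositions, ignition loss) as quoted within the problem or answer text.
Target oxide masses per 500.0 kg fused product:
  CaO: 10.57% × 500.0 = 52.85 kg
  ZrO2: 22.67% × 500.0 = 113.4 kg
  K2O: 2.990% × 500.0 = 14.95 kg
  SiO2: 48.67% × 500.0 = 243.4 kg
  BaO: 6.156% × 500.0 = 30.78 kg
  Al2O3: 8.948% × 500.0 = 44.74 kg
Mass-balance tally per oxide working from each reported weight, on the stated basis (oxide sums agree with the targets modulo rounding of the values):
  CaO: 94.56·0.5589 = 52.85 kg (target 52.85 kg)
  ZrO2: 168.2·0.6738 = 113.3 kg (target 113.4 kg)
  K2O: 22.01·0.6791 = 14.95 kg (target 14.95 kg)
  SiO2: 189.6·0.9950 + 168.2·0.3252 = 243.4 kg (target 243.4 kg)
  BaO: 39.88·0.7719 = 30.78 kg (target 30.78 kg)
  Al2O3: 189.6·0.003000 + 44.35·0.9959 = 44.74 kg (target 44.74 kg)
Glass-mass closure: net batch after ignition = 500.0 kg (summing oxide targets gives 500.0 kg; versus the stated basis of 500.0 kg — deltas are rounding alone).
Total batch = Σ batch = 558.6 kg; LOI loss = Σ batch·LOI = 58.60 kg; the yield ratio, glass ÷ batch: 89.51%.

Batch per 500.0 kg fused product:
  Glass-grade sand: 189.6 kg
  Tabular alumina: 44.35 kg
  ZrSiO4: 168.2 kg
  High-calcium limestone: 94.56 kg
  BaCO3: 39.88 kg
  Pearl ash: 22.01 kg
Total batch = 558.6 kg; LOI loss = 58.60 kg; yield = 89.51%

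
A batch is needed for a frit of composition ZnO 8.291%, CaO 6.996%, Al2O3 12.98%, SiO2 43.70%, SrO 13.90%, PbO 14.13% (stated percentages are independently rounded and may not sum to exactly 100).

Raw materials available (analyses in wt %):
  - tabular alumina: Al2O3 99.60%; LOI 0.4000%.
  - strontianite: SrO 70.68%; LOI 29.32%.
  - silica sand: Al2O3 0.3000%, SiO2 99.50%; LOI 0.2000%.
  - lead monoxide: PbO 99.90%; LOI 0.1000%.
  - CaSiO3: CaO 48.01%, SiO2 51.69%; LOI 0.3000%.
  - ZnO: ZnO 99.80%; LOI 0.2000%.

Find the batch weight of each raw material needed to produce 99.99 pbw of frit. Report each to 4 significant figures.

All internal work holds full precision in all steps; working values are printed, rounded to four significant digits, when written out; every reported result receives exactly one rounding. The derived quantities are recomputed from the batch weights at 99.99 pbw of glass in full precision (the totals, glass mass, ignition loss, the six compositions, yield) exactly as shown in the problem or answer text.
Oxide-by-oxide targets in 99.99 pbw frit:
  ZnO: 8.291% × 99.99 = 8.290 pbw
  CaO: 6.996% × 99.99 = 6.995 pbw
  Al2O3: 12.98% × 99.99 = 12.98 pbw
  SiO2: 43.70% × 99.99 = 43.70 pbw
  SrO: 13.90% × 99.99 = 13.90 pbw
  PbO: 14.13% × 99.99 = 14.13 pbw
Balance tally, oxide-wise, using the reported weights, per the basis as stated (each sum matches its target mass once rounding is allowed for):
  ZnO: 8.307·0.9980 = 8.290 pbw (target 8.290 pbw)
  CaO: 14.57·0.4801 = 6.995 pbw (target 6.995 pbw)
  Al2O3: 12.92·0.9960 + 36.35·0.003000 = 12.98 pbw (target 12.98 pbw)
  SiO2: 36.35·0.9950 + 14.57·0.5169 = 43.70 pbw (target 43.70 pbw)
  SrO: 19.66·0.7068 = 13.90 pbw (target 13.90 pbw)
  PbO: 14.14·0.9990 = 14.13 pbw (target 14.13 pbw)
Glass mass check: net batch after ignition = 99.98 pbw (oxide target masses add up to 99.99 pbw; basis as stated: 99.99 pbw — rounding explains the deltas).
Adding the batch up: Σ batch = 105.9 pbw; LOI removed, Σ of batch·LOI: 5.963 pbw; glass ÷ batch gives a yield of 94.37%.

Batch per 99.99 pbw frit:
  tabular alumina: 12.92 pbw
  strontianite: 19.66 pbw
  silica sand: 36.35 pbw
  lead monoxide: 14.14 pbw
  CaSiO3: 14.57 pbw
  ZnO: 8.307 pbw
Total batch = 105.9 pbw; LOI loss = 5.963 pbw; yield = 94.37%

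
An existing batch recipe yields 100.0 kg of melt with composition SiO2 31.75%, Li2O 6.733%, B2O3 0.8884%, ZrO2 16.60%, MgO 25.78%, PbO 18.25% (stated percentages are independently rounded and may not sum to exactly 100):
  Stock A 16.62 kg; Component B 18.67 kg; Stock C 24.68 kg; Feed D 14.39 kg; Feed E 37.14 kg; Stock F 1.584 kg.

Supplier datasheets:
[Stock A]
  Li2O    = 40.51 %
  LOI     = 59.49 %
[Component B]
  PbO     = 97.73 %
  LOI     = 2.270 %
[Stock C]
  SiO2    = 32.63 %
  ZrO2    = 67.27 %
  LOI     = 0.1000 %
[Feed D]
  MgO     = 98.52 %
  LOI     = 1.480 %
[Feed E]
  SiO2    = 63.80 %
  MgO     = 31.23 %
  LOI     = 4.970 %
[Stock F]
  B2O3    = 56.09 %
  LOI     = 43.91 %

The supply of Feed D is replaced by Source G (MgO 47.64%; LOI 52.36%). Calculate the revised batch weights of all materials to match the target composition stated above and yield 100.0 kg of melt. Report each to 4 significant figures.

Exact precision is held end to end. Working values are displayed rounded off to 4 significant figures alongside each step — a single rounding completes each reported result. All derived quantities, including LOI, the six compositions, net glass mass, the totals, the yield, are carried from the batch weights on 100.0 kg of glass at full precision, as set out in the question or the answer.
Target oxide masses per 100.0 kg melt:
  SiO2: 31.75% × 100.0 = 31.75 kg
  Li2O: 6.733% × 100.0 = 6.733 kg
  B2O3: 0.8884% × 100.0 = 0.8884 kg
  ZrO2: 16.60% × 100.0 = 16.60 kg
  MgO: 25.78% × 100.0 = 25.78 kg
  PbO: 18.25% × 100.0 = 18.25 kg
Sums-versus-targets review working from each reported weight, against the basis in use (every target is met by its sum exact up to rounding of places):
  SiO2: 24.68·0.3263 + 37.14·0.6380 = 31.75 kg (target 31.75 kg)
  Li2O: 16.62·0.4051 = 6.733 kg (target 6.733 kg)
  B2O3: 1.584·0.5609 = 0.8885 kg (target 0.8884 kg)
  ZrO2: 24.68·0.6727 = 16.60 kg (target 16.60 kg)
  MgO: 29.76·0.4764 + 37.14·0.3123 = 25.78 kg (target 25.78 kg)
  PbO: 18.67·0.9773 = 18.25 kg (target 18.25 kg)
Glass-mass bookkeeping: total charge less LOI = 99.99 kg (targets for the oxides total 100.0 kg; stated basis 100.0 kg — any gap is answer rounding).
Batch grand total — Σ batch = 128.5 kg; LOI removed, Σ of batch·LOI: 28.46 kg; yield: glass divided by total = 77.84%.

Revised batch per 100.0 kg melt:
  Stock A: 16.62 kg
  Component B: 18.67 kg
  Stock C: 24.68 kg
  Source G: 29.76 kg
  Feed E: 37.14 kg
  Stock F: 1.584 kg
Total batch = 128.5 kg; LOI loss = 28.46 kg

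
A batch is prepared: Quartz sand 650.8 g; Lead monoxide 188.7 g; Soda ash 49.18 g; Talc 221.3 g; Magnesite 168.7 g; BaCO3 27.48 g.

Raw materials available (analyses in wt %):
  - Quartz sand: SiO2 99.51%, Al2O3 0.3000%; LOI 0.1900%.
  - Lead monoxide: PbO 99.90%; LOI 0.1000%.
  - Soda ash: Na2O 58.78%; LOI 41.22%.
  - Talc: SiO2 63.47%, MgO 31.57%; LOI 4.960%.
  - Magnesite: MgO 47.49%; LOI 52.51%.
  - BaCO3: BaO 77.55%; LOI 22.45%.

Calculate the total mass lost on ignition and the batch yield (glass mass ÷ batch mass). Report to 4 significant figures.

In-progress results are printed, rounded to four significant figures, between the steps — the working math holds exact precision through every step. Each reported value is rounded exactly once; all derived quantities are computed at exact precision (yield, ignition loss, the totals, the six compositions, net glass mass) from the batch weights per 1179 g of glass, exactly as shown in problem or answer.
Loss on ignition, line by line:
  Quartz sand: 650.8 × 0.001900 = 1.237 g
  Lead monoxide: 188.7 × 0.001000 = 0.1887 g
  Soda ash: 49.18 × 0.4122 = 20.27 g
  Talc: 221.3 × 0.04960 = 10.98 g
  Magnesite: 168.7 × 0.5251 = 88.58 g
  BaCO3: 27.48 × 0.2245 = 6.169 g
Total LOI = 127.4 g
Glass = batch − LOI = 1306 − 127.4 = 1179 g

LOI loss = 127.4 g; glass = 1179 g; yield = 90.24%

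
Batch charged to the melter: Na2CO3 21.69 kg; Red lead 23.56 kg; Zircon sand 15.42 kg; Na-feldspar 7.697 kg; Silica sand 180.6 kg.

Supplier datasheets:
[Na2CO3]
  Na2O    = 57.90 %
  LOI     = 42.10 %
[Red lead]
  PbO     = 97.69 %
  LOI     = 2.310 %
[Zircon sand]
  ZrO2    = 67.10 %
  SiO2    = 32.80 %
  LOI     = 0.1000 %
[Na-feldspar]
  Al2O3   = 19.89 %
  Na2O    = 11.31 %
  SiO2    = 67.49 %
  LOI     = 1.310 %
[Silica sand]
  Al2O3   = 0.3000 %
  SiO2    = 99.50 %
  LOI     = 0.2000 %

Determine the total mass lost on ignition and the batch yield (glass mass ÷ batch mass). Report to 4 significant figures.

LOI loss = 10.15 kg; glass = 238.8 kg; yield = 95.92%

Working values are rounded off to 4 significant figures when displayed — all arithmetic keeps full precision at every stage; each reported figure is rounded just once; the derived quantities are rebuilt in full precision (LOI, five oxide percentages, the totals, glass mass, yield) starting from the weights for 238.8 kg of glass, as set out in problem or answer.
Loss on ignition, line by line:
  Na2CO3: 21.69 × 0.4210 = 9.131 kg
  Red lead: 23.56 × 0.02310 = 0.5442 kg
  Zircon sand: 15.42 × 0.001000 = 0.01542 kg
  Na-feldspar: 7.697 × 0.01310 = 0.1008 kg
  Silica sand: 180.6 × 0.002000 = 0.3612 kg
Total LOI = 10.15 kg
Glass = batch − LOI = 249.0 − 10.15 = 238.8 kg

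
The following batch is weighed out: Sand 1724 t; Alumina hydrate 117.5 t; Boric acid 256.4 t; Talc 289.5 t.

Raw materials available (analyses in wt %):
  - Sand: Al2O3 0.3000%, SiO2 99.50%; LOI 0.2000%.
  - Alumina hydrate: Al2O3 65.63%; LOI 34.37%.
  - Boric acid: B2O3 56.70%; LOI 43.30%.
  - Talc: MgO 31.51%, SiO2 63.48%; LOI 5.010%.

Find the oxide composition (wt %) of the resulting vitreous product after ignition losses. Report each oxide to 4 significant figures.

Glass mass = 2218 t (batch 2387 − LOI 169.4).
Composition: B2O3 6.554%, MgO 4.113%, Al2O3 3.710%, SiO2 85.62%

The intermediate values appear with 4-significant-figure rounding at each printed step — every computation maintains full float precision in all steps — a single rounding produces every reported number — all derived quantities (glass mass, yield, LOI, totals, four oxide percentages) are recomputed using the weight values at 2218 t of glass at exact precision, as written in the problem or the answer.
Delivered oxide masses:
  B2O3: 256.4·0.5670 = 145.4 t
  MgO: 289.5·0.3151 = 91.22 t
  Al2O3: 1724·0.003000 + 117.5·0.6563 = 82.29 t
  SiO2: 1724·0.9950 + 289.5·0.6348 = 1899 t
LOI: 1724·0.002000 + 117.5·0.3437 + 256.4·0.4330 + 289.5·0.05010 = 169.4 t
Resulting glass, batch − LOI: 2387 − 169.4 = 2218 t (consistent with Σ oxide mass)
wt % = 100 × oxide mass / glass mass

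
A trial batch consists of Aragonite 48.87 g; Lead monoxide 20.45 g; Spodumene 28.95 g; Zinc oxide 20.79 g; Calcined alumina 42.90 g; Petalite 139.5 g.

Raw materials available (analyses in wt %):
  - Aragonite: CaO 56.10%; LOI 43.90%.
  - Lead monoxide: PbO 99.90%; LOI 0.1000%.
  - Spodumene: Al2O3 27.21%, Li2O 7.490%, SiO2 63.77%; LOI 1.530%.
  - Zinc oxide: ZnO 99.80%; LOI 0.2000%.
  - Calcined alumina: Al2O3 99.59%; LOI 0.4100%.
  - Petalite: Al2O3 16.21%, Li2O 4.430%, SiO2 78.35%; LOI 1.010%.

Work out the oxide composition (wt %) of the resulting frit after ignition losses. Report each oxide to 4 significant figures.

Mid-chain values are displayed, rounded to 4 significant digits, when written out — every computation carries exact precision in every operation; exactly one rounding is applied to every reported value — the derived quantities, including the six compositions, glass mass, the yield, the totals, LOI, are computed from the weighed amounts on 277.9 g of glass in full precision precisely as stated by the question or the answer.
Delivered oxide masses:
  Al2O3: 28.95·0.2721 + 42.90·0.9959 + 139.5·0.1621 = 73.21 g
  CaO: 48.87·0.5610 = 27.42 g
  Li2O: 28.95·0.07490 + 139.5·0.04430 = 8.348 g
  PbO: 20.45·0.9990 = 20.43 g
  SiO2: 28.95·0.6377 + 139.5·0.7835 = 127.8 g
  ZnO: 20.79·0.9980 = 20.75 g
LOI: 48.87·0.4390 + 20.45·0.001000 + 28.95·0.01530 + 20.79·0.002000 + 42.90·0.004100 + 139.5·0.01010 = 23.54 g
Glass mass = batch − LOI = 301.5 − 23.54 = 277.9 g (= Σ oxide masses)
each wt % is 100 × oxide ÷ glass

Glass mass = 277.9 g (batch 301.5 − LOI 23.54).
Composition: Al2O3 26.34%, CaO 9.865%, Li2O 3.004%, PbO 7.351%, SiO2 45.97%, ZnO 7.466%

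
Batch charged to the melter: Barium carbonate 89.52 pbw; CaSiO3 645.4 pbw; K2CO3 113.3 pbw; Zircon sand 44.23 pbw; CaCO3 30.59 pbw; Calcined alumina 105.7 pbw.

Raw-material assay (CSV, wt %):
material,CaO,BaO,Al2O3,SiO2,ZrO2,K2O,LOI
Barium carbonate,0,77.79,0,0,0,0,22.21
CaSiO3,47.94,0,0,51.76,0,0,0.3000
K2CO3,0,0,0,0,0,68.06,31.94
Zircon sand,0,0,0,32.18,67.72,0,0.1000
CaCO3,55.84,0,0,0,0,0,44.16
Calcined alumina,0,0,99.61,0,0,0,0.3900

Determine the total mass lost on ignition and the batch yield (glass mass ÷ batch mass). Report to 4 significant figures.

Each numeric step carries full float precision through every step; the intermediate values are rounded to four significant figures wherever printed. Every reported number is rounded just once. Derived quantities, including the totals, LOI, net glass mass, the yield, the six compositions, are computed from the weighed amounts at 956.8 pbw of glass in full float precision, precisely as stated by the problem or the answer.
Each material's LOI contribution:
  Barium carbonate: 89.52 × 0.2221 = 19.88 pbw
  CaSiO3: 645.4 × 0.003000 = 1.936 pbw
  K2CO3: 113.3 × 0.3194 = 36.19 pbw
  Zircon sand: 44.23 × 0.001000 = 0.04423 pbw
  CaCO3: 30.59 × 0.4416 = 13.51 pbw
  Calcined alumina: 105.7 × 0.003900 = 0.4122 pbw
Total LOI = 71.97 pbw
Glass = batch − LOI = 1029 − 71.97 = 956.8 pbw

LOI loss = 71.97 pbw; glass = 956.8 pbw; yield = 93.00%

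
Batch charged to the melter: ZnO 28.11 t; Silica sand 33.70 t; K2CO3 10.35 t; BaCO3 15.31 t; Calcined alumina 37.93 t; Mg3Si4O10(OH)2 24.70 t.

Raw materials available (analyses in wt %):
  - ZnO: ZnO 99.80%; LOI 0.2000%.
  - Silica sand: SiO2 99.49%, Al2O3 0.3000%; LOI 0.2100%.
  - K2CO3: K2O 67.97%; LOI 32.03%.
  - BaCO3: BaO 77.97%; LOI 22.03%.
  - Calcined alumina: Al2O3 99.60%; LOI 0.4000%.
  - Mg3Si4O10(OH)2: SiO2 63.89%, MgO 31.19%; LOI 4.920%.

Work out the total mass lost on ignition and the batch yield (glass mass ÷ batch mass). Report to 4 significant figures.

LOI loss = 8.182 t; glass = 141.9 t; yield = 94.55%

The whole derivation holds full precision from first step to last; values along the way are displayed (rounded to four significant digits) when written out; every reported figure is rounded a single time; derived quantities (yield, six oxide percentages, ignition loss, the totals, glass mass) are re-derived at full float precision from the weighed amounts per 141.9 t of glass as written in the question or the answer.
Each material's LOI contribution:
  ZnO: 28.11 × 0.002000 = 0.05622 t
  Silica sand: 33.70 × 0.002100 = 0.07077 t
  K2CO3: 10.35 × 0.3203 = 3.315 t
  BaCO3: 15.31 × 0.2203 = 3.373 t
  Calcined alumina: 37.93 × 0.004000 = 0.1517 t
  Mg3Si4O10(OH)2: 24.70 × 0.04920 = 1.215 t
Total LOI = 8.182 t
Glass = batch − LOI = 150.1 − 8.182 = 141.9 t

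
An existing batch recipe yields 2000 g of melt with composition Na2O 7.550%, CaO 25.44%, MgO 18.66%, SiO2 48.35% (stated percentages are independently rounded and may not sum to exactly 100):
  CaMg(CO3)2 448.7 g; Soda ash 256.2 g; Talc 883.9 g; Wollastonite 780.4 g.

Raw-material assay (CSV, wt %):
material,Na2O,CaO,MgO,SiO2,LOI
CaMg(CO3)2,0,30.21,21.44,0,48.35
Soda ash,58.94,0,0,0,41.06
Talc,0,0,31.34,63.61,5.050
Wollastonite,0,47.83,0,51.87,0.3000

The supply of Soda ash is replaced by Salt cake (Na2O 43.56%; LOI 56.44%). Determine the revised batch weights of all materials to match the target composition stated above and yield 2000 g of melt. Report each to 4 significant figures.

Revised batch per 2000 g melt:
  CaMg(CO3)2: 448.7 g
  Salt cake: 346.6 g
  Talc: 883.9 g
  Wollastonite: 780.4 g
Total batch = 2460 g; LOI loss = 459.5 g

Full float precision is kept at each step; mid-chain values are displayed rounded to four significant digits across the worked steps; each reported figure is rounded a single time — the derived quantities are carried from the batch weights per 2000 g of glass at full float precision (yield, glass mass, LOI, four oxide percentages, totals), as they appear in the problem or the answer.
Target oxide masses per 2000 g melt:
  Na2O: 7.550% × 2000 = 151.0 g
  CaO: 25.44% × 2000 = 508.8 g
  MgO: 18.66% × 2000 = 373.2 g
  SiO2: 48.35% × 2000 = 967.0 g
Mass-balance tally per oxide given the weights on record, per the basis as stated (target by target, the sums agree net of answer rounding effects):
  Na2O: 346.6·0.4356 = 151.0 g (target 151.0 g)
  CaO: 448.7·0.3021 + 780.4·0.4783 = 508.8 g (target 508.8 g)
  MgO: 448.7·0.2144 + 883.9·0.3134 = 373.2 g (target 373.2 g)
  SiO2: 883.9·0.6361 + 780.4·0.5187 = 967.0 g (target 967.0 g)
Glass-mass bookkeeping: total batch − LOI = 2000 g (summing oxide targets gives 2000 g; the stated basis being 2000 g — rounding explains the deltas).
Adding the batch up: Σ batch = 2460 g; loss to ignition Σ batch·LOI = 459.5 g; glass ÷ batch gives a yield of 81.32%.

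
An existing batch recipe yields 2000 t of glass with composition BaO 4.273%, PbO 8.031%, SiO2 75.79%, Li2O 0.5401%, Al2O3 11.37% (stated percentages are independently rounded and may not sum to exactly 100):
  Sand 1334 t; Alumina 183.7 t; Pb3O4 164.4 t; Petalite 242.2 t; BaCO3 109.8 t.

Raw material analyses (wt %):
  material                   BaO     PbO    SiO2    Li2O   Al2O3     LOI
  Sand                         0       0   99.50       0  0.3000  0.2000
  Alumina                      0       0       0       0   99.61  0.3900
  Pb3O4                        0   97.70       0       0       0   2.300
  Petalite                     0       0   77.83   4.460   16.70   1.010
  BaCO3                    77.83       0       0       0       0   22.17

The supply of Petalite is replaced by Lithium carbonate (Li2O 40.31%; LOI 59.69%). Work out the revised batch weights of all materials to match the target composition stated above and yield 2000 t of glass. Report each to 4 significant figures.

Values along the way are shown, with 4-significant-digit rounding, across the worked steps; all internal work runs at full precision all the way through; exactly one rounding is applied to every reported number. The derived quantities (totals, yield, five oxide percentages, LOI, glass mass) are carried using the weight values at 2000 t of glass at full float precision as given in the problem or the answer.
Target masses of each oxide per 2000 t glass:
  BaO: 4.273% × 2000 = 85.46 t
  PbO: 8.031% × 2000 = 160.6 t
  SiO2: 75.79% × 2000 = 1516 t
  Li2O: 0.5401% × 2000 = 10.80 t
  Al2O3: 11.37% × 2000 = 227.4 t
Sums-versus-targets review applying the batch weights above, at the basis given (each sum matches its target mass inside rounding margins):
  BaO: 109.8·0.7783 = 85.46 t (target 85.46 t)
  PbO: 164.4·0.9770 = 160.6 t (target 160.6 t)
  SiO2: 1523·0.9950 = 1515 t (target 1516 t)
  Li2O: 26.80·0.4031 = 10.80 t (target 10.80 t)
  Al2O3: 1523·0.003000 + 223.7·0.9961 = 227.4 t (target 227.4 t)
Auditing the glass mass value: Σ batch − LOI loss = 2000 t (per-oxide target masses sum to 2000 t; against the stated basis, 2000 t — any gap is answer rounding).
Adding the batch up: Σ batch = 2048 t; Σ batch·LOI gives LOI loss = 48.04 t; yield = glass ÷ total batch = 97.65%.

Revised batch per 2000 t glass:
  Sand: 1523 t
  Alumina: 223.7 t
  Pb3O4: 164.4 t
  Lithium carbonate: 26.80 t
  BaCO3: 109.8 t
Total batch = 2048 t; LOI loss = 48.04 t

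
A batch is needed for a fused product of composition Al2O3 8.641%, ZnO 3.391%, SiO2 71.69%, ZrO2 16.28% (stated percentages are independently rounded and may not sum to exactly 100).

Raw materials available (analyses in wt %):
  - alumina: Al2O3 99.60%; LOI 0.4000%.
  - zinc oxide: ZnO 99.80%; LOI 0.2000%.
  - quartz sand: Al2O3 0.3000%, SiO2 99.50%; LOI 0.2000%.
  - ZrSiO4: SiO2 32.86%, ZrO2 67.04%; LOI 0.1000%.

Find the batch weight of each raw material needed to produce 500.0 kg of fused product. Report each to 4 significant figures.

Batch per 500.0 kg fused product:
  alumina: 42.41 kg
  zinc oxide: 16.99 kg
  quartz sand: 320.2 kg
  ZrSiO4: 121.4 kg
Total batch = 501.0 kg; LOI loss = 0.9654 kg; yield = 99.81%

The working math carries full float precision through every step — working values are shown rounded to 4 significant figures within the worked lines. Each reported number is rounded a single time — derived quantities, which include totals, the four compositions, LOI, net glass mass, yield, are recomputed in full precision, exactly as printed in the question or the answer, from the batch weights for 500.0 kg of glass.
Target oxide masses per 500.0 kg fused product:
  Al2O3: 8.641% × 500.0 = 43.20 kg
  ZnO: 3.391% × 500.0 = 16.95 kg
  SiO2: 71.69% × 500.0 = 358.4 kg
  ZrO2: 16.28% × 500.0 = 81.40 kg
Balance tally, oxide-wise, working from each reported weight, under the basis named above (delivered sums recover each target inside rounding margins):
  Al2O3: 42.41·0.9960 + 320.2·0.003000 = 43.20 kg (target 43.20 kg)
  ZnO: 16.99·0.9980 = 16.96 kg (target 16.95 kg)
  SiO2: 320.2·0.9950 + 121.4·0.3286 = 358.5 kg (target 358.4 kg)
  ZrO2: 121.4·0.6704 = 81.39 kg (target 81.40 kg)
Mass balance on the glass: batch Σ − ignition loss = 500.0 kg (oxide target masses add up to 500.0 kg; versus the stated basis of 500.0 kg — any gap is answer rounding).
Summing the batch: Σ batch = 501.0 kg; loss to ignition Σ batch·LOI = 0.9654 kg; as yield: glass ÷ batch → 99.81%.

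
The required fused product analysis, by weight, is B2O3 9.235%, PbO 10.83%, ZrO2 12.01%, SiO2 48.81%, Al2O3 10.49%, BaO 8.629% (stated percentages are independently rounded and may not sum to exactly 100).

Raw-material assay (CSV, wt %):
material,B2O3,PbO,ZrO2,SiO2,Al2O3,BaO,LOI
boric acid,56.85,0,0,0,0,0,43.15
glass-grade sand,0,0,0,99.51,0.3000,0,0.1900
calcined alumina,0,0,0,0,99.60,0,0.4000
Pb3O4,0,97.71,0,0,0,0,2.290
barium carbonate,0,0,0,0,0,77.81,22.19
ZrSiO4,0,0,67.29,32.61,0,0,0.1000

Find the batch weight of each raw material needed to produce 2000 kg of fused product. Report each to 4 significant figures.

Every computation carries full float precision at each step; rounding to four significant figures extends to each in-between result as printed — exactly one rounding is applied to every reported figure — derived quantities (LOI, yield, glass mass, the totals, the six compositions) are recomputed in full float precision using the weight values on 2000 kg of glass, as quoted within the problem or answer text.
Target masses of each oxide per 2000 kg fused product:
  B2O3: 9.235% × 2000 = 184.7 kg
  PbO: 10.83% × 2000 = 216.6 kg
  ZrO2: 12.01% × 2000 = 240.2 kg
  SiO2: 48.81% × 2000 = 976.2 kg
  Al2O3: 10.49% × 2000 = 209.8 kg
  BaO: 8.629% × 2000 = 172.6 kg
Per-oxide balance check applying the batch weights above, on the stated basis (delivered sums recover each target within answer rounding):
  B2O3: 324.9·0.5685 = 184.7 kg (target 184.7 kg)
  PbO: 221.7·0.9771 = 216.6 kg (target 216.6 kg)
  ZrO2: 357.0·0.6729 = 240.2 kg (target 240.2 kg)
  SiO2: 864.0·0.9951 + 357.0·0.3261 = 976.2 kg (target 976.2 kg)
  Al2O3: 864.0·0.003000 + 208.0·0.9960 = 209.8 kg (target 209.8 kg)
  BaO: 221.8·0.7781 = 172.6 kg (target 172.6 kg)
Glass-mass bookkeeping: net batch after ignition = 2000 kg (targets for the oxides total 2000 kg; the stated basis being 2000 kg — a pure rounding effect).
Whole-batch sum: Σ batch = 2197 kg; Σ batch·LOI gives LOI loss = 197.3 kg; yield, glass over the total, = 91.02%.

Batch per 2000 kg fused product:
  boric acid: 324.9 kg
  glass-grade sand: 864.0 kg
  calcined alumina: 208.0 kg
  Pb3O4: 221.7 kg
  barium carbonate: 221.8 kg
  ZrSiO4: 357.0 kg
Total batch = 2197 kg; LOI loss = 197.3 kg; yield = 91.02%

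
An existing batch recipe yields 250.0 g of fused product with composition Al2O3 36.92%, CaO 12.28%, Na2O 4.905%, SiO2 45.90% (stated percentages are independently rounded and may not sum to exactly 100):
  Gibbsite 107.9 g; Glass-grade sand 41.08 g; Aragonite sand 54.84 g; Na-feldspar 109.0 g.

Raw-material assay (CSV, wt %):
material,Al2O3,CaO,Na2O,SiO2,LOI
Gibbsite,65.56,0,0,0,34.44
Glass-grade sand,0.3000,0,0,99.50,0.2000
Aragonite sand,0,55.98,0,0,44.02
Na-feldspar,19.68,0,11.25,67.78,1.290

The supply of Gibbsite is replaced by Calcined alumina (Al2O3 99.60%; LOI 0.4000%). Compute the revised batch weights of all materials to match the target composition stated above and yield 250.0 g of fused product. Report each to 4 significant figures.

Revised batch per 250.0 g fused product:
  Calcined alumina: 71.01 g
  Glass-grade sand: 41.08 g
  Aragonite sand: 54.84 g
  Na-feldspar: 109.0 g
Total batch = 275.9 g; LOI loss = 25.91 g

Intermediates are displayed (rounded to four significant digits) at each printed step. Every computation runs at full precision through the solve. Exactly one rounding lands on each reported value — the derived quantities are rebuilt from the batch weights on 250.0 g of glass in full precision (the yield, LOI, the totals, the four compositions, glass mass), as set out in the problem or the answer.
Target masses of each oxide per 250.0 g fused product:
  Al2O3: 36.92% × 250.0 = 92.30 g
  CaO: 12.28% × 250.0 = 30.70 g
  Na2O: 4.905% × 250.0 = 12.26 g
  SiO2: 45.90% × 250.0 = 114.8 g
Verifying the oxide balance applying the batch weights above, against the basis in use (target by target, the sums agree within answer rounding):
  Al2O3: 71.01·0.9960 + 41.08·0.003000 + 109.0·0.1968 = 92.30 g (target 92.30 g)
  CaO: 54.84·0.5598 = 30.70 g (target 30.70 g)
  Na2O: 109.0·0.1125 = 12.26 g (target 12.26 g)
  SiO2: 41.08·0.9950 + 109.0·0.6778 = 114.8 g (target 114.8 g)
Mass balance on the glass: net batch after ignition = 250.0 g (oxide target masses add up to 250.0 g; against the stated basis, 250.0 g — a pure rounding effect).
Batch total: Σ batch = 275.9 g; loss to ignition Σ batch·LOI = 25.91 g; the yield ratio, glass ÷ batch: 90.61%.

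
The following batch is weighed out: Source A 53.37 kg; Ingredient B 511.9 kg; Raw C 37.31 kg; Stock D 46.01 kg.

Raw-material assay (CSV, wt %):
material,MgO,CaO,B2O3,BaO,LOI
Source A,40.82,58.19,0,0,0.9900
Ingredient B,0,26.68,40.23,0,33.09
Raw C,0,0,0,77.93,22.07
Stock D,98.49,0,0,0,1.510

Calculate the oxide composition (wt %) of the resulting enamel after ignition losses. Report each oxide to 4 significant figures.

Glass mass = 469.7 kg (batch 648.6 − LOI 178.8).
Composition: MgO 14.28%, CaO 35.69%, B2O3 43.84%, BaO 6.190%

Each numeric step holds full precision from start to finish. Working values are printed rounded to four significant figures — every reported figure carries a single rounding; all derived quantities (glass mass, the four compositions, LOI, totals, yield) are carried in exact precision using the weight values for 469.7 kg of glass, as set out in the question or the answer.
Mass of each oxide from the mix:
  MgO: 53.37·0.4082 + 46.01·0.9849 = 67.10 kg
  CaO: 53.37·0.5819 + 511.9·0.2668 = 167.6 kg
  B2O3: 511.9·0.4023 = 205.9 kg
  BaO: 37.31·0.7793 = 29.08 kg
LOI: 53.37·0.009900 + 511.9·0.3309 + 37.31·0.2207 + 46.01·0.01510 = 178.8 kg
The glass mass, total less LOI, = 648.6 − 178.8 = 469.7 kg (= Σ oxide masses)
wt % = 100 × oxide mass / glass mass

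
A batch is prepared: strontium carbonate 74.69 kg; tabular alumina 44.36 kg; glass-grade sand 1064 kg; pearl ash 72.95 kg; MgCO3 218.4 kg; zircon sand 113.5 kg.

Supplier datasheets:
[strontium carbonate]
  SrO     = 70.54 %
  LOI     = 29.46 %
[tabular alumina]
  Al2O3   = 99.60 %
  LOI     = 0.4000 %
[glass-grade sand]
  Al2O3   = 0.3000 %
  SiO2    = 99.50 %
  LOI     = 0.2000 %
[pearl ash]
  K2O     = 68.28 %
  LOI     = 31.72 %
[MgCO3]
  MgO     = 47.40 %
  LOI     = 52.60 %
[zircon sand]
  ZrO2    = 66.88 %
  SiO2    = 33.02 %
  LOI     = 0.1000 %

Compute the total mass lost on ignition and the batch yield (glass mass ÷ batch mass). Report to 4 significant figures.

LOI loss = 162.4 kg; glass = 1425 kg; yield = 89.77%

Each numeric step keeps full precision in all steps. Values along the way are printed (rounded to four significant digits) in the working. Each reported value carries a single rounding; all derived quantities (totals, glass mass, LOI, the yield, six oxide percentages) are computed at exact precision from the batch weights on 1425 kg of glass as given in question or answer.
Loss on ignition, line by line:
  strontium carbonate: 74.69 × 0.2946 = 22.00 kg
  tabular alumina: 44.36 × 0.004000 = 0.1774 kg
  glass-grade sand: 1064 × 0.002000 = 2.128 kg
  pearl ash: 72.95 × 0.3172 = 23.14 kg
  MgCO3: 218.4 × 0.5260 = 114.9 kg
  zircon sand: 113.5 × 0.001000 = 0.1135 kg
Total LOI = 162.4 kg
Glass = batch − LOI = 1588 − 162.4 = 1425 kg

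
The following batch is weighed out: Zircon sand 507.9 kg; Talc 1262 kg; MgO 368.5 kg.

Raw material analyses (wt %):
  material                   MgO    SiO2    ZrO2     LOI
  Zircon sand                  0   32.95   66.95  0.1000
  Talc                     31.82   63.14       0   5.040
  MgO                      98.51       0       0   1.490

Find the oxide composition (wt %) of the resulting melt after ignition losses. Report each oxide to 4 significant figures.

Mid-chain values are printed rounded to four significant digits as written — all arithmetic maintains exact precision in every operation; a single rounding yields each reported figure — the derived quantities, including ignition loss, totals, the yield, glass mass, three oxide percentages, are computed from the weighed amounts at 2069 kg of glass at exact precision, precisely as stated by the problem or the answer.
Mass of each oxide from the mix:
  MgO: 1262·0.3182 + 368.5·0.9851 = 764.6 kg
  SiO2: 507.9·0.3295 + 1262·0.6314 = 964.2 kg
  ZrO2: 507.9·0.6695 = 340.0 kg
LOI: 507.9·0.001000 + 1262·0.05040 + 368.5·0.01490 = 69.60 kg
Resulting glass, batch − LOI: 2138 − 69.60 = 2069 kg (equal to the oxide-mass sum)
wt % = 100 × oxide mass / glass mass

Glass mass = 2069 kg (batch 2138 − LOI 69.60).
Composition: MgO 36.96%, SiO2 46.61%, ZrO2 16.44%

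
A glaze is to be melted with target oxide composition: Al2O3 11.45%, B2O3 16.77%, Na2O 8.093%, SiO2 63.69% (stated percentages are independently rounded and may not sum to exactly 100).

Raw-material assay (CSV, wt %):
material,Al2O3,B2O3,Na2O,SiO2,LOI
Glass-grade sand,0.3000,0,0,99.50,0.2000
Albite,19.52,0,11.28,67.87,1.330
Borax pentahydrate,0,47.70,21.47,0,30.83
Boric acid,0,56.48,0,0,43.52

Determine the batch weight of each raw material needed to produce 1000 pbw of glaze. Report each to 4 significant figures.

Batch per 1000 pbw glaze:
  Glass-grade sand: 242.5 pbw
  Albite: 582.9 pbw
  Borax pentahydrate: 70.72 pbw
  Boric acid: 237.2 pbw
Total batch = 1133 pbw; LOI loss = 133.3 pbw; yield = 88.24%

The intermediate values are displayed (rounded to 4 significant digits) between the steps. The working math maintains exact precision end to end; exactly one rounding goes into each reported number — the derived quantities are recomputed at exact precision (net glass mass, ignition loss, yield, totals, the four compositions) starting from the weights per 1000 pbw of glass, as given in problem or answer.
Per-oxide target masses for 1000 pbw glaze:
  Al2O3: 11.45% × 1000 = 114.5 pbw
  B2O3: 16.77% × 1000 = 167.7 pbw
  Na2O: 8.093% × 1000 = 80.93 pbw
  SiO2: 63.69% × 1000 = 636.9 pbw
Oxide-by-oxide audit using the reported weights, per the basis as stated (each sum matches its target mass within answer rounding):
  Al2O3: 242.5·0.003000 + 582.9·0.1952 = 114.5 pbw (target 114.5 pbw)
  B2O3: 70.72·0.4770 + 237.2·0.5648 = 167.7 pbw (target 167.7 pbw)
  Na2O: 582.9·0.1128 + 70.72·0.2147 = 80.93 pbw (target 80.93 pbw)
  SiO2: 242.5·0.9950 + 582.9·0.6787 = 636.9 pbw (target 636.9 pbw)
Mass balance on the glass: Σ batch − LOI loss = 1000 pbw (summing oxide targets gives 1000 pbw; with the basis standing at 1000 pbw — any gap is answer rounding).
Total batch = Σ batch = 1133 pbw; Σ batch·LOI gives LOI loss = 133.3 pbw; glass ÷ batch gives a yield of 88.24%.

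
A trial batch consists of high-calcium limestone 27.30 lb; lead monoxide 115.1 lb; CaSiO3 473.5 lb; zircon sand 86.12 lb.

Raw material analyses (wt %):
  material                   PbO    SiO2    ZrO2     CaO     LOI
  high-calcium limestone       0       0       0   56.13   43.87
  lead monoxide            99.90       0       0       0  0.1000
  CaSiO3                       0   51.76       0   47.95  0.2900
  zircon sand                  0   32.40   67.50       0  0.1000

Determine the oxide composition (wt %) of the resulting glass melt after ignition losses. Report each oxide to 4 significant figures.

All internal work holds full float precision from start to finish — the intermediate values are displayed, with 4-significant-figure rounding, across the worked steps. Every reported figure is rounded just once. All derived quantities (yield, totals, LOI, glass mass, four oxide percentages) are rebuilt in full precision from the batch weights for 688.5 lb of glass as they appear in question or answer.
What the batch supplies per oxide:
  PbO: 115.1·0.9990 = 115.0 lb
  SiO2: 473.5·0.5176 + 86.12·0.3240 = 273.0 lb
  ZrO2: 86.12·0.6750 = 58.13 lb
  CaO: 27.30·0.5613 + 473.5·0.4795 = 242.4 lb
LOI: 27.30·0.4387 + 115.1·0.001000 + 473.5·0.002900 + 86.12·0.001000 = 13.55 lb
The glass mass, total less LOI, = 702.0 − 13.55 = 688.5 lb (the oxide masses sum to this)
wt %: oxide over glass, times 100

Glass mass = 688.5 lb (batch 702.0 − LOI 13.55).
Composition: PbO 16.70%, SiO2 39.65%, ZrO2 8.444%, CaO 35.20%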